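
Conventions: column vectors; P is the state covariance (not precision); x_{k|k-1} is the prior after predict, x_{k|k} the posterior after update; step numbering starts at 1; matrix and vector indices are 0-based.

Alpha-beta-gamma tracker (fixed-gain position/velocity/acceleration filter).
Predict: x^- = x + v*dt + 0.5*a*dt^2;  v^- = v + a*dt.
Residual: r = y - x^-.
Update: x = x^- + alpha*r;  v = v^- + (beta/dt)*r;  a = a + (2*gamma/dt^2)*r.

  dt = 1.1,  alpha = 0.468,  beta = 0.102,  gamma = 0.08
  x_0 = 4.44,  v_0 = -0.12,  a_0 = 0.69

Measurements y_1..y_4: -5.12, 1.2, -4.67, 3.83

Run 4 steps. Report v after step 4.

v_post = -1.7286

step 1: x_pred=4.7255  r=-9.8454  x^+=0.1178  v^+=-0.2739  a^+=-0.6119
step 2: x_pred=-0.5537  r=1.7537  x^+=0.2670  v^+=-0.7844  a^+=-0.3800
step 3: x_pred=-0.8257  r=-3.8443  x^+=-2.6248  v^+=-1.5588  a^+=-0.8883
step 4: x_pred=-4.8770  r=8.7070  x^+=-0.8021  v^+=-1.7286  a^+=0.2630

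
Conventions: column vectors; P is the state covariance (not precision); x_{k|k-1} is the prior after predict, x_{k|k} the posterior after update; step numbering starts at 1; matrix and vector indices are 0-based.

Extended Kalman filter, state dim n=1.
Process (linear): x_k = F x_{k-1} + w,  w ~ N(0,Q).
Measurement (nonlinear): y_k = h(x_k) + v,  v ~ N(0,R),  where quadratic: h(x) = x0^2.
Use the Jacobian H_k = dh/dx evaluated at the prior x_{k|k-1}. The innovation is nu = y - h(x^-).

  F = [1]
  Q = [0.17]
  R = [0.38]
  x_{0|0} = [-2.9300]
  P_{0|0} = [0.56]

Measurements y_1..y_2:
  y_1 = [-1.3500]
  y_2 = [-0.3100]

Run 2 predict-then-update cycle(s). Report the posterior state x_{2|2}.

x_post = [-0.6941]

step 1: x^-=[-2.9300]  P^-=[0.7300]  H_jac=[-5.8600]  S=[25.4479]  K=[-0.1681]  nu=[-9.9349]  x^+=[-1.2599]  P^+=[0.0109]
step 2: x^-=[-1.2599]  P^-=[0.1809]  H_jac=[-2.5199]  S=[1.5287]  K=[-0.2982]  nu=[-1.8975]  x^+=[-0.6941]  P^+=[0.0450]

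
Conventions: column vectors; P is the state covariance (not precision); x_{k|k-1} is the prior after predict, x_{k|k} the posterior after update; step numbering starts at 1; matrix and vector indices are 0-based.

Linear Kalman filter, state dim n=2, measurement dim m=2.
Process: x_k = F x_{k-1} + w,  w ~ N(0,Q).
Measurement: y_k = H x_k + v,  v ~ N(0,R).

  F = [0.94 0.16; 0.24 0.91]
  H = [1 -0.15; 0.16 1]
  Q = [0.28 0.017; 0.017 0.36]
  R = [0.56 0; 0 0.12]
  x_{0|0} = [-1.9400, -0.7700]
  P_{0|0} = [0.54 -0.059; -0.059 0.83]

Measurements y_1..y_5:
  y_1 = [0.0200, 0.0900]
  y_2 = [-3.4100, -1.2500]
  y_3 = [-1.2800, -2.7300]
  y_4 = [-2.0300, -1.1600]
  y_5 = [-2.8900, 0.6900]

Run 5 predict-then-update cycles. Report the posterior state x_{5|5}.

step 1: x^-=[-1.9468, -1.1663]  P^-=[0.7606 0.2069; 0.2069 1.0527]  S=[1.2822 0.1658; 0.1658 1.2583]  K=[0.5445 0.1894; -0.0746 0.8727]  nu=[1.7919, 1.5678]  x^+=[-0.6741, 0.0682]  P^+=[0.3011 -0.0254; -0.0254 0.1088]
step 2: x^-=[-0.6228, -0.0997]  P^-=[0.5412 0.0780; 0.0780 0.4563]  S=[1.0881 0.0943; 0.0943 0.6151]  K=[0.4697 0.1956; -0.0580 0.7710]  nu=[-2.8022, -1.0507]  x^+=[-2.1444, -0.7472]  P^+=[0.2603 -0.0182; -0.0182 0.0954]
step 3: x^-=[-2.1353, -1.1946]  P^-=[0.5070 0.0734; 0.0734 0.4461]  S=[1.0550 0.0858; 0.0858 0.6025]  K=[0.4545 0.1917; -0.0563 0.7678]  nu=[0.6761, -1.1937]  x^+=[-2.0568, -2.1493]  P^+=[0.2519 -0.0173; -0.0173 0.0949]
step 4: x^-=[-2.2773, -2.4495]  P^-=[0.4998 0.0722; 0.0722 0.4455]  S=[1.0482 0.0836; 0.0836 0.6014]  K=[0.4513 0.1903; -0.0561 0.7678]  nu=[-0.1201, 1.6539]  x^+=[-2.0168, -1.1729]  P^+=[0.2502 -0.0172; -0.0172 0.0949]
step 5: x^-=[-2.0835, -1.5514]  P^-=[0.4983 0.0719; 0.0719 0.4455]  S=[1.0468 0.0831; 0.0831 0.6012]  K=[0.4507 0.1899; -0.0561 0.7678]  nu=[-1.0392, 2.5748]  x^+=[-2.0629, 0.4838]  P^+=[0.2498 -0.0172; -0.0172 0.0949]

x_post = [-2.0629, 0.4838]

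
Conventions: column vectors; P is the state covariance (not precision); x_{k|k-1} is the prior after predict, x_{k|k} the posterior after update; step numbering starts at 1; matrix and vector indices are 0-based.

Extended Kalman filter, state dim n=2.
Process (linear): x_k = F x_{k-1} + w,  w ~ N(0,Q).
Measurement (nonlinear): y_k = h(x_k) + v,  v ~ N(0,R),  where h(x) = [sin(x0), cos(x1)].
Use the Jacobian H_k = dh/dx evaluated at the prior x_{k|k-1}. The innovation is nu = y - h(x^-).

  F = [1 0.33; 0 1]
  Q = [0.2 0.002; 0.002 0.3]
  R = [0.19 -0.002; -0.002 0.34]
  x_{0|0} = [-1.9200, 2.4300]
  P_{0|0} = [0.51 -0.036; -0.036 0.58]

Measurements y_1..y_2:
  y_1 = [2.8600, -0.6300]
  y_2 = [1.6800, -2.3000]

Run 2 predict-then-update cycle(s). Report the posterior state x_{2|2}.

step 1: x^-=[-1.1181, 2.4300]  P^-=[0.7494 0.1574; 0.1574 0.8800]  H_jac=[0.4374 0.0000; 0.0000 -0.6530]  S=[0.3334 -0.0470; -0.0470 0.7153]  K=[0.9720 -0.0799; 0.0942 -0.7972]  nu=[3.7593, 0.1273]  x^+=[2.5257, 2.6827]  P^+=[0.4226 0.0446; 0.0446 0.4154]
step 2: x^-=[3.4110, 2.6827]  P^-=[0.6972 0.1836; 0.1836 0.7154]  H_jac=[-0.9639 0.0000; 0.0000 -0.4430]  S=[0.8379 0.0764; 0.0764 0.4804]  K=[-0.7983 -0.0424; -0.1533 -0.6353]  nu=[1.9461, -1.4035]  x^+=[1.9168, 3.2759]  P^+=[0.1573 0.0289; 0.0289 0.4869]

x_post = [1.9168, 3.2759]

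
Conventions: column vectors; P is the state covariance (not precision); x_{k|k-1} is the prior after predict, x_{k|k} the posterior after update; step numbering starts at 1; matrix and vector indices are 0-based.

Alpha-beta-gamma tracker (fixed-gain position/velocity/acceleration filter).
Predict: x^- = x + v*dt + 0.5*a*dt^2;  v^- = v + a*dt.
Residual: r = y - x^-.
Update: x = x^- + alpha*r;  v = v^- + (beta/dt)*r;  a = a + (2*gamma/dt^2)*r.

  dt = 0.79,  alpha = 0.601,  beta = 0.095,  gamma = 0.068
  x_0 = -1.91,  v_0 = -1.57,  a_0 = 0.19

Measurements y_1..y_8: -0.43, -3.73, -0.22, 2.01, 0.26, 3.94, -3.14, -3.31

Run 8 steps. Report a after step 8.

a_post = -2.2550

step 1: x_pred=-3.0910  r=2.6610  x^+=-1.4917  v^+=-1.0999  a^+=0.7699
step 2: x_pred=-2.1204  r=-1.6096  x^+=-3.0878  v^+=-0.6853  a^+=0.4191
step 3: x_pred=-3.4984  r=3.2784  x^+=-1.5281  v^+=0.0401  a^+=1.1335
step 4: x_pred=-1.1427  r=3.1527  x^+=0.7521  v^+=1.3147  a^+=1.8205
step 5: x_pred=2.3588  r=-2.0988  x^+=1.0974  v^+=2.5005  a^+=1.3632
step 6: x_pred=3.4982  r=0.4418  x^+=3.7637  v^+=3.6306  a^+=1.4595
step 7: x_pred=7.0873  r=-10.2273  x^+=0.9407  v^+=3.5537  a^+=-0.7692
step 8: x_pred=3.5081  r=-6.8181  x^+=-0.5896  v^+=2.1261  a^+=-2.2550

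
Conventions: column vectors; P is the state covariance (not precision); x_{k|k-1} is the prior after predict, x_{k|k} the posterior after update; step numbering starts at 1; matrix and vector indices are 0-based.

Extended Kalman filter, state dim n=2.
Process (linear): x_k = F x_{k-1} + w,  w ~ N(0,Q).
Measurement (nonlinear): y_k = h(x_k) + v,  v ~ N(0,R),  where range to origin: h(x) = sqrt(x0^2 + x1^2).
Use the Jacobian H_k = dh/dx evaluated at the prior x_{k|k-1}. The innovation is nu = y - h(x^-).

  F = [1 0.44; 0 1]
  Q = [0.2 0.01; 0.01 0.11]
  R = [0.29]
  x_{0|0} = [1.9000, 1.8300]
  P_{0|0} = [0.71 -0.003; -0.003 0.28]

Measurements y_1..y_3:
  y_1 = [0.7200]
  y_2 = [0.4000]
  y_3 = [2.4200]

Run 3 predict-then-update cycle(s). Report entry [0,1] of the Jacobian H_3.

H_jac[0,1] = 0.5589

step 1: x^-=[2.7052, 1.8300]  P^-=[0.9616 0.1302; 0.1302 0.3900]  H_jac=[0.8283 0.5603]  S=[1.1930]  K=[0.7288; 0.2736]  nu=[-2.5460]  x^+=[0.8497, 1.1335]  P^+=[0.3280 -0.1076; -0.1076 0.3007]
step 2: x^-=[1.3485, 1.1335]  P^-=[0.4915 0.0347; 0.0347 0.4107]  H_jac=[0.7655 0.6434]  S=[0.7822]  K=[0.5095; 0.3718]  nu=[-1.3616]  x^+=[0.6547, 0.6273]  P^+=[0.2884 -0.1135; -0.1135 0.3026]
step 3: x^-=[0.9307, 0.6273]  P^-=[0.4471 0.0296; 0.0296 0.4126]  H_jac=[0.8293 0.5589]  S=[0.7538]  K=[0.5139; 0.3385]  nu=[1.2976]  x^+=[1.5975, 1.0665]  P^+=[0.2481 -0.1015; -0.1015 0.3262]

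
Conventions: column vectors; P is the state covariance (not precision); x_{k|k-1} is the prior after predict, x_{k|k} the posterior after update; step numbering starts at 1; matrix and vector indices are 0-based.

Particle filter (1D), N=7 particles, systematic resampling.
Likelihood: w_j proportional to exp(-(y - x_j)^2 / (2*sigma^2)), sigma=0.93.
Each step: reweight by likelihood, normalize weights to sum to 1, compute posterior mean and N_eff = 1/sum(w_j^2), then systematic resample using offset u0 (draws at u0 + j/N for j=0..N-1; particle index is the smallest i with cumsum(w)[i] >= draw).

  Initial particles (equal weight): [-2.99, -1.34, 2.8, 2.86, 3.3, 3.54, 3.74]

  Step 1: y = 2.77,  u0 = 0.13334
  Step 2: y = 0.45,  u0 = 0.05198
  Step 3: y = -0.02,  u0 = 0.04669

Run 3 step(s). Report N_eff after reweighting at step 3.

N_eff = 6.2943

step 1: w=[0.0000, 0.0000, 0.2417, 0.2407, 0.2056, 0.1716, 0.1404]  mean=3.1761  Neff=4.8128  idx=[2, 3, 3, 4, 5, 5, 6]
step 2: w=[0.3165, 0.2683, 0.2683, 0.0704, 0.0309, 0.0309, 0.0148]  mean=2.9270  Neff=3.9807  idx=[0, 0, 1, 1, 2, 2, 3]
step 3: w=[0.1834, 0.1834, 0.1505, 0.1505, 0.1505, 0.1505, 0.0311]  mean=2.8517  Neff=6.2943  idx=[0, 1, 1, 2, 3, 4, 5]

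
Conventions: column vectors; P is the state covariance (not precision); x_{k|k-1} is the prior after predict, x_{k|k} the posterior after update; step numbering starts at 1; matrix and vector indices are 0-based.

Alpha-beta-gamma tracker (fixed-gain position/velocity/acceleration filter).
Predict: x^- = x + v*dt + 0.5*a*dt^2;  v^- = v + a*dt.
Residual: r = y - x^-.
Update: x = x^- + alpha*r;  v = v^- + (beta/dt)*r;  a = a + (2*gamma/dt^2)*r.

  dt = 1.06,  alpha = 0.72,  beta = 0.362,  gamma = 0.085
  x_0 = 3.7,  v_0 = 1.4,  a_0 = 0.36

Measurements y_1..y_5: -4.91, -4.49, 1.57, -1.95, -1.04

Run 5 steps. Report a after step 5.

step 1: x_pred=5.3862  r=-10.2962  x^+=-2.0271  v^+=-1.7347  a^+=-1.1978
step 2: x_pred=-4.5387  r=0.0487  x^+=-4.5036  v^+=-2.9877  a^+=-1.1904
step 3: x_pred=-8.3394  r=9.9094  x^+=-1.2046  v^+=-0.8654  a^+=0.3088
step 4: x_pred=-1.9485  r=-0.0015  x^+=-1.9496  v^+=-0.5386  a^+=0.3086
step 5: x_pred=-2.3471  r=1.3071  x^+=-1.4060  v^+=0.2349  a^+=0.5064

a_post = 0.5064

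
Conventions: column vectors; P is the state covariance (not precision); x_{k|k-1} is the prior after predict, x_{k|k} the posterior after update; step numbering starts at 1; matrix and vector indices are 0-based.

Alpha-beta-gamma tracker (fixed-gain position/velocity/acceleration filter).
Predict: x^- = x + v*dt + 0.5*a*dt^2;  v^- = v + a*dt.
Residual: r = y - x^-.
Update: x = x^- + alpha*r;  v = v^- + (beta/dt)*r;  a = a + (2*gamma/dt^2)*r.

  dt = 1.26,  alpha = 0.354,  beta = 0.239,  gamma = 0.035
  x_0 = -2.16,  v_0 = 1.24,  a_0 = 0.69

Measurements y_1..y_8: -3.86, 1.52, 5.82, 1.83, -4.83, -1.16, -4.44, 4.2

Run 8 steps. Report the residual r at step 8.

resid = 10.2139

step 1: x_pred=-0.0499  r=-3.8101  x^+=-1.3987  v^+=1.3867  a^+=0.5220
step 2: x_pred=0.7629  r=0.7571  x^+=1.0309  v^+=2.1880  a^+=0.5554
step 3: x_pred=4.2287  r=1.5913  x^+=4.7920  v^+=3.1896  a^+=0.6255
step 4: x_pred=9.3075  r=-7.4775  x^+=6.6605  v^+=2.5595  a^+=0.2959
step 5: x_pred=10.1203  r=-14.9503  x^+=4.8279  v^+=0.0964  a^+=-0.3633
step 6: x_pred=4.6610  r=-5.8210  x^+=2.6004  v^+=-1.4655  a^+=-0.6200
step 7: x_pred=0.2617  r=-4.7017  x^+=-1.4027  v^+=-3.1385  a^+=-0.8273
step 8: x_pred=-6.0139  r=10.2139  x^+=-2.3982  v^+=-2.2435  a^+=-0.3769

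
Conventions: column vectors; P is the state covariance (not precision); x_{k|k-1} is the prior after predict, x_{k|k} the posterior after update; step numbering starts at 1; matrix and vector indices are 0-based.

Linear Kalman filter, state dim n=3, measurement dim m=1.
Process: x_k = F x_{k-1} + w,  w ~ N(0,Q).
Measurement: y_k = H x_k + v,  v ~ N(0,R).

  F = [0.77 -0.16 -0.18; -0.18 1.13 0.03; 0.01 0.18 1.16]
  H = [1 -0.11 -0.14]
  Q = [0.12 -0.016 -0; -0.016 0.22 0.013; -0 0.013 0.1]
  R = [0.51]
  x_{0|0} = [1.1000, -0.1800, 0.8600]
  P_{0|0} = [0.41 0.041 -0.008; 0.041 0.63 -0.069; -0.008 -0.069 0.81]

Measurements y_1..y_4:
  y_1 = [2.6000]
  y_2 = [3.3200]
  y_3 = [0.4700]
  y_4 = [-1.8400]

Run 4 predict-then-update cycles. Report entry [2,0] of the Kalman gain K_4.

step 1: x^-=[0.7210, -0.3756, 0.9762]  P^-=[0.3936 -0.1403 -0.1706; -0.1403 1.0172 0.0786; -0.1706 0.0786 1.1815]  S=[1.0201]  K=[0.4244; -0.2580; -0.3378]  nu=[1.9744]  x^+=[1.5589, -0.8850, 0.3092]  P^+=[0.2099 -0.0286 -0.0243; -0.0286 0.9493 -0.0104; -0.0243 -0.0104 1.0651]
step 2: x^-=[1.2863, -1.2714, 0.2149]  P^-=[0.3164 -0.2474 -0.2715; -0.2474 1.4511 0.2348; -0.2715 0.2348 1.5590]  S=[1.0122]  K=[0.3771; -0.4346; -0.5093]  nu=[1.9239]  x^+=[2.0117, -2.1075, -0.7650]  P^+=[0.1725 -0.0815 -0.0771; -0.0815 1.2599 0.0108; -0.0771 0.0108 1.2964]
step 3: x^-=[2.0239, -2.7665, -1.2466]  P^-=[0.3386 -0.3545 -0.3879; -0.3545 1.8703 0.3460; -0.3879 0.3460 1.8877]  S=[1.1055]  K=[0.3907; -0.5506; -0.6243]  nu=[-2.0328]  x^+=[1.2297, -1.6473, 0.0225]  P^+=[0.1699 -0.1167 -0.1182; -0.1167 1.5351 -0.0340; -0.1182 -0.0340 1.4568]
step 4: x^-=[1.2064, -2.0821, -0.2581]  P^-=[0.3668 -0.4293 -0.4610; -0.4293 2.2335 0.3580; -0.4610 0.3580 2.0926]  S=[1.1794]  K=[0.4058; -0.6149; -0.6727]  nu=[-3.3116]  x^+=[-0.1373, -0.0460, 1.9696]  P^+=[0.1726 -0.1351 -0.1391; -0.1351 1.7876 -0.1298; -0.1391 -0.1298 1.5589]

K[2,0] = -0.6727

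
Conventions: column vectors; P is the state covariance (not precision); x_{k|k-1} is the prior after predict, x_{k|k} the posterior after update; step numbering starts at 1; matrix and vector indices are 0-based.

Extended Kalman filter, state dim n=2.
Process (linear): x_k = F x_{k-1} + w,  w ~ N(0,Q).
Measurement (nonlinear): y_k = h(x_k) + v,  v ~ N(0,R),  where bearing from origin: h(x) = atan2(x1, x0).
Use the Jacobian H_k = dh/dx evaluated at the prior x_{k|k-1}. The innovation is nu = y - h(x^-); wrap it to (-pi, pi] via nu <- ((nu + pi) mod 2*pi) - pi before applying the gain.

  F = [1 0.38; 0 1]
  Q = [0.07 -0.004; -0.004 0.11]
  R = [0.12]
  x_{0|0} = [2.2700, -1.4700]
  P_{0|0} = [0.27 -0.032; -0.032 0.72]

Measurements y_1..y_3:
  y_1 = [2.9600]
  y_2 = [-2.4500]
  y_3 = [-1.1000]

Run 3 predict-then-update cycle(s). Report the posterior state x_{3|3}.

x_post = [-3.3508, -4.7200]

step 1: x^-=[1.7114, -1.4700]  P^-=[0.4196 0.2376; 0.2376 0.8300]  H_jac=[0.2888 0.3362]  S=[0.2950]  K=[0.6817; 1.1787]  nu=[-2.6135]  x^+=[-0.0702, -4.5505]  P^+=[0.2826 0.0006; 0.0006 0.4202]
step 2: x^-=[-1.7994, -4.5505]  P^-=[0.4137 0.1562; 0.1562 0.5302]  H_jac=[0.1900 -0.0751]  S=[0.1335]  K=[0.5010; -0.0760]  nu=[-0.5026]  x^+=[-2.0513, -4.5123]  P^+=[0.3802 0.1613; 0.1613 0.5294]
step 3: x^-=[-3.7659, -4.5123]  P^-=[0.6492 0.3585; 0.3585 0.6394]  H_jac=[0.1306 -0.1090]  S=[0.1285]  K=[0.3559; -0.1781]  nu=[1.1663]  x^+=[-3.3508, -4.7200]  P^+=[0.6329 0.3666; 0.3666 0.6353]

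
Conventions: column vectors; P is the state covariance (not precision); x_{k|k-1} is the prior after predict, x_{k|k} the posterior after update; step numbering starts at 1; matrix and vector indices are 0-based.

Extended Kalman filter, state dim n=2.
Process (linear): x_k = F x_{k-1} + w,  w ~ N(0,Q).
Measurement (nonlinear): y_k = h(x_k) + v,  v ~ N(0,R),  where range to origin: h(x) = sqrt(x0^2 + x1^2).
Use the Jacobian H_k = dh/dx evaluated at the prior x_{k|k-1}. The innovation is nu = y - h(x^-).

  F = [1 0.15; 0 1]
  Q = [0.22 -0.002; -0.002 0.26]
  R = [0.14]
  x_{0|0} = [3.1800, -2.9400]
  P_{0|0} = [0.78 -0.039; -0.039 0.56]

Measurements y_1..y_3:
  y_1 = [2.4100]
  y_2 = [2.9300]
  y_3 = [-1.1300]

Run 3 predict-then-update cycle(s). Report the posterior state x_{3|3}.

x_post = [1.2120, 0.6887]

step 1: x^-=[2.7390, -2.9400]  P^-=[1.0009 0.0430; 0.0430 0.8200]  H_jac=[0.6817 -0.7317]  S=[1.0012]  K=[0.6500; -0.5700]  nu=[-1.6082]  x^+=[1.6936, -2.0233]  P^+=[0.5778 0.4140; 0.4140 0.4947]
step 2: x^-=[1.3901, -2.0233]  P^-=[0.9332 0.4862; 0.4862 0.7547]  H_jac=[0.5663 -0.8242]  S=[0.4981]  K=[0.2564; -0.6961]  nu=[0.4751]  x^+=[1.5119, -2.3541]  P^+=[0.9004 0.5751; 0.5751 0.5133]
step 3: x^-=[1.1588, -2.3541]  P^-=[1.3045 0.6501; 0.6501 0.7733]  H_jac=[0.4416 -0.8972]  S=[0.5018]  K=[-0.0142; -0.8106]  nu=[-3.7539]  x^+=[1.2120, 0.6887]  P^+=[1.3044 0.6443; 0.6443 0.4436]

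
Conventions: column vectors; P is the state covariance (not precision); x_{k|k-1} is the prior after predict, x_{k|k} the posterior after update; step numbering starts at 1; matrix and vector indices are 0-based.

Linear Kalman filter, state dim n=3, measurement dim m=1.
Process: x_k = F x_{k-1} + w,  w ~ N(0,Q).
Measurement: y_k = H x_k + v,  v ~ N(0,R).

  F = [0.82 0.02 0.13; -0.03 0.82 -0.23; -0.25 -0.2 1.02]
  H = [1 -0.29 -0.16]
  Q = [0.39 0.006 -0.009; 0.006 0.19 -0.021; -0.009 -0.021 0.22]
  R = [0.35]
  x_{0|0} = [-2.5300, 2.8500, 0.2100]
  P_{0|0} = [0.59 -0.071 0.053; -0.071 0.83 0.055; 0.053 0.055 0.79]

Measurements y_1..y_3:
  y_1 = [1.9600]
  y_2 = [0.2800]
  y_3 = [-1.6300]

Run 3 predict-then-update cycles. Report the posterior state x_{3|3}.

step 1: x^-=[-1.9903, 2.3646, 0.2767]  P^-=[0.8097 -0.0708 0.0258; -0.0708 0.7739 -0.2739; 0.0258 -0.2739 1.0554]  S=[1.2592]  K=[0.6560; -0.1997; -0.0505]  nu=[4.6803]  x^+=[1.0802, 1.4301, 0.0401]  P^+=[0.2677 0.0941 0.0675; 0.0941 0.7237 -0.2866; 0.0675 -0.2866 1.0522]
step 2: x^-=[0.9196, 1.1310, -0.5151]  P^-=[0.6041 0.0008 0.1127; 0.0008 0.8369 -0.6544; 0.1127 -0.6544 1.4523]  S=[0.9644]  K=[0.6074; -0.1423; 0.0727]  nu=[-0.3940]  x^+=[0.6802, 1.1871, -0.5438]  P^+=[0.2482 0.0842 0.0701; 0.0842 0.8174 -0.6444; 0.0701 -0.6444 1.4472]
step 3: x^-=[0.5109, 1.0781, -0.9621]  P^-=[0.5961 -0.0527 0.1745; -0.0527 1.0563 -1.0762; 0.1745 -1.0762 2.0095]  S=[0.9612]  K=[0.6070; -0.1944; 0.1718]  nu=[-1.9822]  x^+=[-0.6923, 1.4633, -1.3026]  P^+=[0.2419 0.0607 0.0743; 0.0607 1.0200 -1.0441; 0.0743 -1.0441 1.9811]

x_post = [-0.6923, 1.4633, -1.3026]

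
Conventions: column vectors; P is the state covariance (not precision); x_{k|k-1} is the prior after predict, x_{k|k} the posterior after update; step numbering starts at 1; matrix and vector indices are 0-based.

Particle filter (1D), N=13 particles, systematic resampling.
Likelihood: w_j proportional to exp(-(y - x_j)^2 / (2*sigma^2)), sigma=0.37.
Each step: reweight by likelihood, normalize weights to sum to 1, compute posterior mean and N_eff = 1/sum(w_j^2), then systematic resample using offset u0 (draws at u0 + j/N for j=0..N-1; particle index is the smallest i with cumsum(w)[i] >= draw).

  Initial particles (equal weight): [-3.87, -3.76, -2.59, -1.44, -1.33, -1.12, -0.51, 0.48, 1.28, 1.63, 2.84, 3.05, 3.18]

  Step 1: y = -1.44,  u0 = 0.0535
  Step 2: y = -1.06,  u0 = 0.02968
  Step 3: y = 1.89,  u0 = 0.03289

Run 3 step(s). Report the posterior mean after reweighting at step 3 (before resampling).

post_mean = -1.1216

step 1: w=[0.0000, 0.0000, 0.0030, 0.3710, 0.3550, 0.2553, 0.0158, 0.0000, 0.0000, 0.0000, 0.0000, 0.0000, 0.0000]  mean=-1.3080  Neff=3.0386  idx=[3, 3, 3, 3, 3, 4, 4, 4, 4, 5, 5, 5, 5]
step 2: w=[0.0592, 0.0592, 0.0592, 0.0592, 0.0592, 0.0769, 0.0769, 0.0769, 0.0769, 0.0991, 0.0991, 0.0991, 0.0991]  mean=-1.2794  Neff=12.4304  idx=[0, 1, 3, 4, 5, 6, 7, 8, 9, 10, 10, 11, 12]
step 3: w=[0.0001, 0.0001, 0.0001, 0.0001, 0.0017, 0.0017, 0.0017, 0.0017, 0.1986, 0.1986, 0.1986, 0.1986, 0.1986]  mean=-1.1216  Neff=5.0721  idx=[8, 8, 8, 9, 9, 10, 10, 10, 11, 11, 12, 12, 12]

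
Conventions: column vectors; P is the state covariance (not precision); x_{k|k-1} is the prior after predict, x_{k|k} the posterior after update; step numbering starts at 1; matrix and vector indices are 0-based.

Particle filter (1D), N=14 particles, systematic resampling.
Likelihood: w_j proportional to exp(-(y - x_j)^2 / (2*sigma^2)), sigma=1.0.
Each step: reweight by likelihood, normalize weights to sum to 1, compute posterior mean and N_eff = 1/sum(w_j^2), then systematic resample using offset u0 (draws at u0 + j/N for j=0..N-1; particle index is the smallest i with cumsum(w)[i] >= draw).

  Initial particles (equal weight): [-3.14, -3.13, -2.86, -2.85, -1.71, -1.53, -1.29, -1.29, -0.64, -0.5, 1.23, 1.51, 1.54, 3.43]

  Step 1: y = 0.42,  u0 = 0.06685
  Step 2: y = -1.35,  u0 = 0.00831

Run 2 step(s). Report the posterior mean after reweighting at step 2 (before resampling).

post_mean = -0.7997

step 1: w=[0.0005, 0.0005, 0.0012, 0.0013, 0.0274, 0.0396, 0.0614, 0.0614, 0.1512, 0.1736, 0.1910, 0.1464, 0.1416, 0.0029]  mean=0.2241  Neff=7.1003  idx=[5, 7, 8, 8, 9, 9, 9, 10, 10, 11, 11, 11, 12, 12]
step 2: w=[0.1702, 0.1727, 0.1345, 0.1345, 0.1206, 0.1206, 0.1206, 0.0062, 0.0062, 0.0029, 0.0029, 0.0029, 0.0027, 0.0027]  mean=-0.7997  Neff=7.2098  idx=[0, 0, 0, 1, 1, 2, 2, 3, 3, 4, 4, 5, 6, 6]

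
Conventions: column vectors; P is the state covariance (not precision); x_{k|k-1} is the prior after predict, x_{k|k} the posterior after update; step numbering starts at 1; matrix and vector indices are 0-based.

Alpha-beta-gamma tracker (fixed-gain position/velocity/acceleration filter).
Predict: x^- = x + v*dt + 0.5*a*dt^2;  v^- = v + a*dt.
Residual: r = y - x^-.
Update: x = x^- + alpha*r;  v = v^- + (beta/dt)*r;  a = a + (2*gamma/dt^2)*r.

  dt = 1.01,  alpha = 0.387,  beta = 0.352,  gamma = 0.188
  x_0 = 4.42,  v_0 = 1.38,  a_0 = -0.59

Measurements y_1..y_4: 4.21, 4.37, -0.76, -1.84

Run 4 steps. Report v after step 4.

v_post = -5.6619

step 1: x_pred=5.5129  r=-1.3029  x^+=5.0087  v^+=0.3300  a^+=-1.0702
step 2: x_pred=4.7961  r=-0.4261  x^+=4.6312  v^+=-0.8994  a^+=-1.2273
step 3: x_pred=3.0968  r=-3.8568  x^+=1.6042  v^+=-3.4831  a^+=-2.6489
step 4: x_pred=-3.2648  r=1.4248  x^+=-2.7134  v^+=-5.6619  a^+=-2.1237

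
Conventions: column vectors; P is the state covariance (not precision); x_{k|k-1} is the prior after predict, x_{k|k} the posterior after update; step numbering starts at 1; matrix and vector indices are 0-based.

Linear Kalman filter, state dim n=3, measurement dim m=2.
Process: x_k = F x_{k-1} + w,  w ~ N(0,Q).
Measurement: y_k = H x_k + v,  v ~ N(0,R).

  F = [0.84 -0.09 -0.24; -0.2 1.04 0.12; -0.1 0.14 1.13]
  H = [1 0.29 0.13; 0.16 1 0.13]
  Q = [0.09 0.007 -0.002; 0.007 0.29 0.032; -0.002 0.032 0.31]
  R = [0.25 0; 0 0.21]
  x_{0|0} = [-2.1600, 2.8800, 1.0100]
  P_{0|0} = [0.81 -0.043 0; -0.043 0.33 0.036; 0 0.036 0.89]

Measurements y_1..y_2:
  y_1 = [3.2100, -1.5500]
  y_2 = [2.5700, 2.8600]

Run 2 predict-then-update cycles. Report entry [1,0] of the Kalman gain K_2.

step 1: x^-=[-2.3160, 3.5484, 1.7605]  P^-=[0.7235 -0.2333 -0.3259; -0.2333 0.7190 0.2655; -0.3259 0.2655 1.4736]  S=[0.8589 0.1004; 0.1004 0.9533]  K=[0.7431 -0.2460; -0.0775 0.7595; -0.1179 0.4372]  nu=[4.2681, -4.9567]  x^+=[2.0751, -0.5469, -0.9097]  P^+=[0.2283 -0.0643 -0.1837; -0.0643 0.1758 -0.0465; -0.1837 -0.0465 1.2898]
step 2: x^-=[2.0106, -1.0929, -1.3120]  P^-=[0.4086 -0.1575 -0.5538; -0.1575 0.5319 0.2339; -0.5538 0.2339 1.9913]  S=[0.5192 0.0441; 0.0441 0.7733]  K=[0.5811 -0.2454; -0.0068 0.6949; -0.4841 0.5502]  nu=[1.0469, 3.8018]  x^+=[1.6859, 1.5416, 0.2730]  P^+=[0.1992 -0.0415 -0.3226; -0.0415 0.1589 -0.0485; -0.3226 -0.0485 1.6590]

K[1,0] = -0.0068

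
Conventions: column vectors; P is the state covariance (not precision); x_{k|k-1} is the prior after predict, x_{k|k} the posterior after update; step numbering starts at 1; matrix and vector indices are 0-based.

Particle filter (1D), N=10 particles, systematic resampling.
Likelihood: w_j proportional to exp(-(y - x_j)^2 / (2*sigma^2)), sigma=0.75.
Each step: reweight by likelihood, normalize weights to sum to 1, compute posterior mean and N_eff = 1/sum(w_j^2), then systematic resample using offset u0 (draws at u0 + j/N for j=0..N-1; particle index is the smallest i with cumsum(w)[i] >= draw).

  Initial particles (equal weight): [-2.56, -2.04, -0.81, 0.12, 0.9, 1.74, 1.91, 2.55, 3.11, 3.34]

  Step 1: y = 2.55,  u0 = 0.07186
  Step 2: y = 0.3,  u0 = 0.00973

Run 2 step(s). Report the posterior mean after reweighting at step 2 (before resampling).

step 1: w=[0.0000, 0.0000, 0.0000, 0.0014, 0.0242, 0.1517, 0.1889, 0.2719, 0.2057, 0.1561]  mean=2.5013  Neff=5.0021  idx=[5, 5, 6, 7, 7, 7, 8, 8, 9, 9]
step 2: w=[0.3501, 0.3501, 0.2208, 0.0246, 0.0246, 0.0246, 0.0020, 0.0020, 0.0006, 0.0006]  mean=1.8446  Neff=3.3807  idx=[0, 0, 0, 0, 1, 1, 1, 2, 2, 2]

post_mean = 1.8446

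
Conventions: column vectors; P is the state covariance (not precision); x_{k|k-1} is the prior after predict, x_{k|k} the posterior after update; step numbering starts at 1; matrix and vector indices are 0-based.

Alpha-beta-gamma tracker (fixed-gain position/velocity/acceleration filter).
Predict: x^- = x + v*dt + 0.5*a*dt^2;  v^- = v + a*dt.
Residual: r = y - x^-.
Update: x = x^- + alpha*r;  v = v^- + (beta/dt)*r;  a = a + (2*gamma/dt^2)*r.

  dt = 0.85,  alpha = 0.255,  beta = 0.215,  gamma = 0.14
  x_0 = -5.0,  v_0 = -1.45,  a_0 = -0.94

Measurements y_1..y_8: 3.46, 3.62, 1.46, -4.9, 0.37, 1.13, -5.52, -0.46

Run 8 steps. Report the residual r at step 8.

step 1: x_pred=-6.5721  r=10.0321  x^+=-4.0139  v^+=0.2885  a^+=2.9479
step 2: x_pred=-2.7037  r=6.3237  x^+=-1.0912  v^+=4.3937  a^+=5.3986
step 3: x_pred=4.5937  r=-3.1337  x^+=3.7946  v^+=8.1899  a^+=4.1841
step 4: x_pred=12.2676  r=-17.1676  x^+=7.8898  v^+=7.4040  a^+=-2.4690
step 5: x_pred=13.2913  r=-12.9213  x^+=9.9964  v^+=2.0370  a^+=-7.4766
step 6: x_pred=9.0269  r=-7.8969  x^+=7.0132  v^+=-6.3156  a^+=-10.5370
step 7: x_pred=-2.1615  r=-3.3585  x^+=-3.0179  v^+=-16.1215  a^+=-11.8385
step 8: x_pred=-20.9979  r=20.5379  x^+=-15.7607  v^+=-20.9894  a^+=-3.8792

resid = 20.5379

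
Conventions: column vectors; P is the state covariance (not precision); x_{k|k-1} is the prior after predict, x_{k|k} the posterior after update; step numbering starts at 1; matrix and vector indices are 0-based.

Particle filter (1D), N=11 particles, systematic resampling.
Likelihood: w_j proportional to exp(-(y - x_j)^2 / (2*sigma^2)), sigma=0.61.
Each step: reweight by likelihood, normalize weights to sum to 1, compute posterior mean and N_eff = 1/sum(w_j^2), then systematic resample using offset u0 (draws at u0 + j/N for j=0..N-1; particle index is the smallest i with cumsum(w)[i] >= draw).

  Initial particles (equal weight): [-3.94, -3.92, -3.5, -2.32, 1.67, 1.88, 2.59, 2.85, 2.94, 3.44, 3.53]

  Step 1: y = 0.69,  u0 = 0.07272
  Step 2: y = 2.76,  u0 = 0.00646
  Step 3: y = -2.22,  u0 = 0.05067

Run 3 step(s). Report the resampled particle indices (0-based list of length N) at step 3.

step 1: w=[0.0000, 0.0000, 0.0000, 0.0000, 0.6322, 0.3427, 0.0180, 0.0044, 0.0026, 0.0001, 0.0000]  mean=1.7671  Neff=1.9322  idx=[4, 4, 4, 4, 4, 4, 4, 5, 5, 5, 6]
step 2: w=[0.0589, 0.0589, 0.0589, 0.0589, 0.0589, 0.0589, 0.0589, 0.1027, 0.1027, 0.1027, 0.2796]  mean=1.9920  Neff=7.4563  idx=[0, 1, 3, 4, 6, 7, 8, 9, 10, 10, 10]
step 3: w=[0.1882, 0.1882, 0.1882, 0.1882, 0.1882, 0.0197, 0.0197, 0.0197, 0.0000, 0.0000, 0.0000]  mean=1.6824  Neff=5.6124  idx=[0, 0, 1, 1, 2, 2, 3, 3, 4, 4, 5]

resampled_idx = [0, 0, 1, 1, 2, 2, 3, 3, 4, 4, 5]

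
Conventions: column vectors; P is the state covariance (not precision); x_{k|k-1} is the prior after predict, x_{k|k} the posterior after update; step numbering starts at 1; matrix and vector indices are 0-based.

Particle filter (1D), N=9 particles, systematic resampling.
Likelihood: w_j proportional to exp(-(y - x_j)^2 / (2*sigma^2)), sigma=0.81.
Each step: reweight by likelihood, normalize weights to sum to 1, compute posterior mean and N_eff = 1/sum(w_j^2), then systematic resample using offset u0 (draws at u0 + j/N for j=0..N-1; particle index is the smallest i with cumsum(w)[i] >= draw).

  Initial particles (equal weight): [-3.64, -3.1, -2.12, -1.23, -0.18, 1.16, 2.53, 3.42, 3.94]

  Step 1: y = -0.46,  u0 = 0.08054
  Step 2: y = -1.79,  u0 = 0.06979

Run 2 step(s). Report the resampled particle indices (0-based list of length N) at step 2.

step 1: w=[0.0002, 0.0027, 0.0665, 0.3454, 0.5112, 0.0734, 0.0006, 0.0000, 0.0000]  mean=-0.5802  Neff=2.5613  idx=[3, 3, 3, 3, 4, 4, 4, 4, 5]
step 2: w=[0.2125, 0.2125, 0.2125, 0.2125, 0.0374, 0.0374, 0.0374, 0.0374, 0.0004]  mean=-1.0719  Neff=5.3706  idx=[0, 0, 1, 1, 2, 2, 3, 3, 6]

resampled_idx = [0, 0, 1, 1, 2, 2, 3, 3, 6]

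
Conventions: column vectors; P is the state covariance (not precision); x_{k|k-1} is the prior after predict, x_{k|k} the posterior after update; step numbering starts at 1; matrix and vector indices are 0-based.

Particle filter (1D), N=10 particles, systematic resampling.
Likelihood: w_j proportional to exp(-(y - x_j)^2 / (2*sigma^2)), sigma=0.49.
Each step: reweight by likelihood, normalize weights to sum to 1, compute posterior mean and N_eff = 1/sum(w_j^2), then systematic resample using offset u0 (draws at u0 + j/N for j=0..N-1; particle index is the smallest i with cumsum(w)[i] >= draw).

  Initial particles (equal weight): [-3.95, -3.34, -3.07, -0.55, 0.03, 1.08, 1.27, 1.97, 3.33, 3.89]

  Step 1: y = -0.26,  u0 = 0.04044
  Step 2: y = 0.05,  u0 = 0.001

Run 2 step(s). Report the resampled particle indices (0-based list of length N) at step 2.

resampled_idx = [0, 1, 3, 4, 5, 6, 7, 7, 8, 9]

step 1: w=[0.0000, 0.0000, 0.0000, 0.4908, 0.4908, 0.0139, 0.0045, 0.0000, 0.0000, 0.0000]  mean=-0.2345  Neff=2.0747  idx=[3, 3, 3, 3, 3, 4, 4, 4, 4, 4]
step 2: w=[0.0642, 0.0642, 0.0642, 0.0642, 0.0642, 0.1358, 0.1358, 0.1358, 0.1358, 0.1358]  mean=-0.1562  Neff=8.8648  idx=[0, 1, 3, 4, 5, 6, 7, 7, 8, 9]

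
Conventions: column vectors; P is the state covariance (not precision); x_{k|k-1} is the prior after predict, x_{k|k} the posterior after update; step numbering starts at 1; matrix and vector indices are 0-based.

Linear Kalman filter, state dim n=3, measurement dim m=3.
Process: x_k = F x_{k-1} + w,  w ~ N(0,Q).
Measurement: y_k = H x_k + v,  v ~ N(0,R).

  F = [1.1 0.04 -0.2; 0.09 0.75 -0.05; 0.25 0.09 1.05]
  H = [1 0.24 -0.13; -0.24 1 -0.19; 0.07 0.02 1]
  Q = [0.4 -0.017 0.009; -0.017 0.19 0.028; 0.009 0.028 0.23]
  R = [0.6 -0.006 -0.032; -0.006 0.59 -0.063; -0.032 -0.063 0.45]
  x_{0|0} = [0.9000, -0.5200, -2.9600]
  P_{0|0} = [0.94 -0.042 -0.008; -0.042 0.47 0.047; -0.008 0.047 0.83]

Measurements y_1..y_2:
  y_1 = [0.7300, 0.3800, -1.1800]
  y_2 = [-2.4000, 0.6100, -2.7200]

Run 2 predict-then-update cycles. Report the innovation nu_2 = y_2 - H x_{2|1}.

step 1: x^-=[1.5612, -0.1610, -2.9298]  P^-=[1.5704 0.0571 0.0826; 0.0571 0.4549 0.0652; 0.0826 0.0652 1.2104]  S=[2.2189 -0.2146 0.0222; -0.2146 1.1344 -0.2625; 0.0222 -0.2625 1.6826]  K=[0.6942 -0.1452 0.0833; 0.1111 0.4248 0.1114; -0.0340 -0.0017 0.7238]  nu=[-1.1734, 0.3590, 1.6437]  x^+=[0.8314, 0.0442, -1.7008]  P^+=[0.4133 0.0033 -0.0046; 0.0033 0.2465 0.0146; -0.0046 0.0146 0.3269]
step 2: x^-=[1.2565, 0.1930, -1.5740]  P^-=[0.9157 0.0354 0.0505; 0.0354 0.3322 0.0485; 0.0505 0.0485 0.6188]  S=[1.5461 -0.1139 0.0162; -0.1139 0.9665 -0.1515; 0.0162 -0.1515 1.0825]  K=[0.5839 -0.1191 0.0812; 0.0953 0.3525 0.1011; -0.0175 0.0043 0.5766]  nu=[-3.9074, 0.4195, -1.2378]  x^+=[-1.1754, -0.1567, -2.2175]  P^+=[0.3474 0.0047 0.0009; 0.0047 0.2052 0.0158; 0.0009 0.0158 0.2594]

innov = [-3.9074, 0.4195, -1.2378]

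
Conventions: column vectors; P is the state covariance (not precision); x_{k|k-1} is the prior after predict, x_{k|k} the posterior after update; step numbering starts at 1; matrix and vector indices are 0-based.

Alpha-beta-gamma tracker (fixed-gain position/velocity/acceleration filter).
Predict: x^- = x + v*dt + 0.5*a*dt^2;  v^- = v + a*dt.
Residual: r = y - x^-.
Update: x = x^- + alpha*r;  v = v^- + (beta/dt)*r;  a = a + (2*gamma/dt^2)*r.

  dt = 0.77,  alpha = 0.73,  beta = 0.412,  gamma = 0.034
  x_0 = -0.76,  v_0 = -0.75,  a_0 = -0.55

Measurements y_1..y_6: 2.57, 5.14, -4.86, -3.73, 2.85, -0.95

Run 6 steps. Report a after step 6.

a_post = -0.0162

step 1: x_pred=-1.5005  r=4.0705  x^+=1.4710  v^+=1.0045  a^+=-0.0831
step 2: x_pred=2.2198  r=2.9202  x^+=4.3515  v^+=2.5030  a^+=0.2518
step 3: x_pred=6.3535  r=-11.2135  x^+=-1.8324  v^+=-3.3031  a^+=-1.0343
step 4: x_pred=-4.6824  r=0.9524  x^+=-3.9871  v^+=-3.5899  a^+=-0.9251
step 5: x_pred=-7.0256  r=9.8756  x^+=0.1836  v^+=0.9819  a^+=0.2076
step 6: x_pred=1.0011  r=-1.9511  x^+=-0.4232  v^+=0.0977  a^+=-0.0162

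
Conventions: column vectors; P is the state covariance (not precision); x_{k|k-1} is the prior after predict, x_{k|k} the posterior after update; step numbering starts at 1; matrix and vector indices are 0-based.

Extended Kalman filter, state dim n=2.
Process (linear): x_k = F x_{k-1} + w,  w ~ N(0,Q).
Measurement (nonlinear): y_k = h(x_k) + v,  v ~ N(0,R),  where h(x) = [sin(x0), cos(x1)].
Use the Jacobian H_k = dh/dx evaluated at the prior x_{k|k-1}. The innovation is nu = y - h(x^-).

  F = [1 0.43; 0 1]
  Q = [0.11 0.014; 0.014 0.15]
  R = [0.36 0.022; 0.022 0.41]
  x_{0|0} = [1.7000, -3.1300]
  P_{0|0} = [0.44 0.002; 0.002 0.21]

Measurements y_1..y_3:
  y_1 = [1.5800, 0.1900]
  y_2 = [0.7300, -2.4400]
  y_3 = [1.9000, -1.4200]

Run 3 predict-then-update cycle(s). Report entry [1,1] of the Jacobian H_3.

step 1: x^-=[0.3541, -3.1300]  P^-=[0.5905 0.1063; 0.1063 0.3600]  H_jac=[0.9380 0.0000; 0.0000 0.0116]  S=[0.8795 0.0232; 0.0232 0.4100]  K=[0.6306 -0.0326; 0.1133 0.0038]  nu=[1.2333, 1.1899]  x^+=[1.0930, -2.9858]  P^+=[0.2413 0.0436; 0.0436 0.3487]
step 2: x^-=[-0.1909, -2.9858]  P^-=[0.4532 0.2075; 0.2075 0.4987]  H_jac=[0.9818 0.0000; 0.0000 0.1551]  S=[0.7969 0.0536; 0.0536 0.4220]  K=[0.5580 0.0054; 0.2454 0.1522]  nu=[0.9197, -1.4521]  x^+=[0.3145, -2.9811]  P^+=[0.2047 0.0934; 0.0934 0.4369]
step 3: x^-=[-0.9673, -2.9811]  P^-=[0.4758 0.2953; 0.2953 0.5869]  H_jac=[0.5675 0.0000; 0.0000 0.1598]  S=[0.5132 0.0488; 0.0488 0.4250]  K=[0.5213 0.0512; 0.3089 0.1853]  nu=[2.7234, -0.4329]  x^+=[0.4301, -2.2201]  P^+=[0.3327 0.2031; 0.2031 0.5178]

H_jac[1,1] = 0.1598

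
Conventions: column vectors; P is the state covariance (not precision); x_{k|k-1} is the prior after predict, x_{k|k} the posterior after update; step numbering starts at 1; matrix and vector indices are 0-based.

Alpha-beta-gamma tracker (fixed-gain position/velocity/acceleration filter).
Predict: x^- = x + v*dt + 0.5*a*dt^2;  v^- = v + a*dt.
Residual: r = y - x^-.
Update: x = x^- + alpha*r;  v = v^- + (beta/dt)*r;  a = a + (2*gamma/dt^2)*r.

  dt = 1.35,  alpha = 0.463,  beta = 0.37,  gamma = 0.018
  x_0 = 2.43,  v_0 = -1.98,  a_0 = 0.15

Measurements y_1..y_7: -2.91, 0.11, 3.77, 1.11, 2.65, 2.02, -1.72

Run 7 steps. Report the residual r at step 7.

resid = -7.3919

step 1: x_pred=-0.1063  r=-2.8037  x^+=-1.4044  v^+=-2.5459  a^+=0.0946
step 2: x_pred=-4.7552  r=4.8652  x^+=-2.5026  v^+=-1.0848  a^+=0.1907
step 3: x_pred=-3.7932  r=7.5632  x^+=-0.2915  v^+=1.2456  a^+=0.3401
step 4: x_pred=1.7000  r=-0.5900  x^+=1.4268  v^+=1.5430  a^+=0.3285
step 5: x_pred=3.8093  r=-1.1593  x^+=3.2725  v^+=1.6687  a^+=0.3056
step 6: x_pred=5.8038  r=-3.7838  x^+=4.0519  v^+=1.0442  a^+=0.2308
step 7: x_pred=5.6719  r=-7.3919  x^+=2.2495  v^+=-0.6701  a^+=0.0848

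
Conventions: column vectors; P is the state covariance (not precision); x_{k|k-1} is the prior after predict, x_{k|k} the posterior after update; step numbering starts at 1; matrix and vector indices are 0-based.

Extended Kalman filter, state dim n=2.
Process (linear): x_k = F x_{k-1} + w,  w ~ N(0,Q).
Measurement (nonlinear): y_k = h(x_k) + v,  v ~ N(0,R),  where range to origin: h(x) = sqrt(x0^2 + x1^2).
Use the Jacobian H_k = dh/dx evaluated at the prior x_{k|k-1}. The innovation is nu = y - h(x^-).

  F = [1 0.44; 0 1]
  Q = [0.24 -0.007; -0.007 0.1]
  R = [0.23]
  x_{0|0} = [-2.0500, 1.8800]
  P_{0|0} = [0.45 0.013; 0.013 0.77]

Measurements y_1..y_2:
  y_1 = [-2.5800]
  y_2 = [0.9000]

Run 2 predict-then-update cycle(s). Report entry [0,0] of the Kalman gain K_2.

step 1: x^-=[-1.2228, 1.8800]  P^-=[0.8505 0.3448; 0.3448 0.8700]  H_jac=[-0.5452 0.8383]  S=[0.7790]  K=[-0.2242; 0.6949]  nu=[-4.8227]  x^+=[-0.1413, -1.4711]  P^+=[0.8113 0.4662; 0.4662 0.4939]
step 2: x^-=[-0.7886, -1.4711]  P^-=[1.5572 0.6765; 0.6765 0.5939]  H_jac=[-0.4725 -0.8814]  S=[1.6023]  K=[-0.8313; -0.5261]  nu=[-0.7691]  x^+=[-0.1492, -1.0664]  P^+=[0.4500 -0.0243; -0.0243 0.1503]

K[0,0] = -0.8313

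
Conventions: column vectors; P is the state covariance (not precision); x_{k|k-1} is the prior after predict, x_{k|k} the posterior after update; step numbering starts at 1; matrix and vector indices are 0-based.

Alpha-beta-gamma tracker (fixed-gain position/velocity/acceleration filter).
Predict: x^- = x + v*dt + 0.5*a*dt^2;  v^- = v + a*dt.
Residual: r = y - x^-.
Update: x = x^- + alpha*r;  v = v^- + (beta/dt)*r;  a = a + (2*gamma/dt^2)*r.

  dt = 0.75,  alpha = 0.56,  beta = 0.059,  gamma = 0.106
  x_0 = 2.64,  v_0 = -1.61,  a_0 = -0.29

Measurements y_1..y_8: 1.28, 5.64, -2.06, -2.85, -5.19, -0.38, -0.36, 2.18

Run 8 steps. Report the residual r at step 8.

resid = 5.1591

step 1: x_pred=1.3509  r=-0.0709  x^+=1.3112  v^+=-1.8331  a^+=-0.3167
step 2: x_pred=-0.1527  r=5.7927  x^+=3.0912  v^+=-1.6149  a^+=1.8665
step 3: x_pred=2.4050  r=-4.4650  x^+=-0.0954  v^+=-0.5663  a^+=0.1837
step 4: x_pred=-0.4685  r=-2.3815  x^+=-1.8021  v^+=-0.6159  a^+=-0.7139
step 5: x_pred=-2.4649  r=-2.7251  x^+=-3.9909  v^+=-1.3657  a^+=-1.7410
step 6: x_pred=-5.5049  r=5.1249  x^+=-2.6349  v^+=-2.2683  a^+=0.1906
step 7: x_pred=-4.2826  r=3.9226  x^+=-2.0859  v^+=-1.8168  a^+=1.6689
step 8: x_pred=-2.9791  r=5.1591  x^+=-0.0900  v^+=-0.1592  a^+=3.6133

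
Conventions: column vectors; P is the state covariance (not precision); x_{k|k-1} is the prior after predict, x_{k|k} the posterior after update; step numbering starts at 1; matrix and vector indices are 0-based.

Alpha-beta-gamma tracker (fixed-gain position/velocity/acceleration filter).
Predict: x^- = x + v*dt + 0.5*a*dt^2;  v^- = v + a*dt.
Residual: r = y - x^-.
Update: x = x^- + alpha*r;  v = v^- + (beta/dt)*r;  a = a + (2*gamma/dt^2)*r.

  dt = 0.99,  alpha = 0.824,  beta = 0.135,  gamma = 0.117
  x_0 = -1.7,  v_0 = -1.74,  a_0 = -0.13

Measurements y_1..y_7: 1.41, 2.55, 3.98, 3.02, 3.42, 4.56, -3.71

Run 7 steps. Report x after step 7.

x_post = -1.6274

step 1: x_pred=-3.4863  r=4.8963  x^+=0.5483  v^+=-1.2010  a^+=1.0390
step 2: x_pred=-0.1316  r=2.6816  x^+=2.0780  v^+=0.1933  a^+=1.6792
step 3: x_pred=3.0923  r=0.8877  x^+=3.8238  v^+=1.9768  a^+=1.8912
step 4: x_pred=6.7075  r=-3.6875  x^+=3.6690  v^+=3.3462  a^+=1.0108
step 5: x_pred=7.4771  r=-4.0571  x^+=4.1340  v^+=3.7936  a^+=0.0422
step 6: x_pred=7.9104  r=-3.3504  x^+=5.1497  v^+=3.3785  a^+=-0.7578
step 7: x_pred=8.1230  r=-11.8330  x^+=-1.6274  v^+=1.0147  a^+=-3.5829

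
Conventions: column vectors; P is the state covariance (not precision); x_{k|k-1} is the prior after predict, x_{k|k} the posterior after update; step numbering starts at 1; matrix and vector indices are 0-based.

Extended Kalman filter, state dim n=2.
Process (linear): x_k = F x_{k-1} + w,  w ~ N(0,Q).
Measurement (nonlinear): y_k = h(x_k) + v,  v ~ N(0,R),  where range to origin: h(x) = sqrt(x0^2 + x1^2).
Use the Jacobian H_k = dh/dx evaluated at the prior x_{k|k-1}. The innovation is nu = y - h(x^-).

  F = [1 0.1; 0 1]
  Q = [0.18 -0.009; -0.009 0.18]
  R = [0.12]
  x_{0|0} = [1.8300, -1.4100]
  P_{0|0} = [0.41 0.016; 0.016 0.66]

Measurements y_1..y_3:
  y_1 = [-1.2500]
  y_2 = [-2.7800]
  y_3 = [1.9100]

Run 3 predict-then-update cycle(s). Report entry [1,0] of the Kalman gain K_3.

step 1: x^-=[1.6890, -1.4100]  P^-=[0.5998 0.0730; 0.0730 0.8400]  H_jac=[0.7677 -0.6409]  S=[0.7466]  K=[0.5540; -0.6459]  nu=[-3.4502]  x^+=[-0.2226, 0.8186]  P^+=[0.3706 0.3402; 0.3402 0.5285]
step 2: x^-=[-0.1407, 0.8186]  P^-=[0.6239 0.3841; 0.3841 0.7085]  H_jac=[-0.1694 0.9856]  S=[0.6978]  K=[0.3910; 0.9074]  nu=[-3.6106]  x^+=[-1.5523, -2.4575]  P^+=[0.5173 0.1365; 0.1365 0.1339]
step 3: x^-=[-1.7980, -2.4575]  P^-=[0.7259 0.1409; 0.1409 0.3139]  H_jac=[-0.5905 -0.8071]  S=[0.7119]  K=[-0.7619; -0.4728]  nu=[-1.1351]  x^+=[-0.9333, -1.9209]  P^+=[0.3127 -0.1155; -0.1155 0.1548]

K[1,0] = -0.4728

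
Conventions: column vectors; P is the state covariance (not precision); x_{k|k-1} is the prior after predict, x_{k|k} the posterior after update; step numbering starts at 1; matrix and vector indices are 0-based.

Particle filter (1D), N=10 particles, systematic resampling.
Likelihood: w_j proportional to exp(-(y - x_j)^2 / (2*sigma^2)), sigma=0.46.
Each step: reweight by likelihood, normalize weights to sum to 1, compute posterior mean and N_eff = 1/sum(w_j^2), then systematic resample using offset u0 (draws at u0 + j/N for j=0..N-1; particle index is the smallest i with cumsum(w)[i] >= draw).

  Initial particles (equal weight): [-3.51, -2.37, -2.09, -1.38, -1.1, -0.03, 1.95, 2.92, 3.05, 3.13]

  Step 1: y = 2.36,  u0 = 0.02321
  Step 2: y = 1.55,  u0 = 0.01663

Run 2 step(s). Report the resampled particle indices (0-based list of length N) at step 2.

step 1: w=[0.0000, 0.0000, 0.0000, 0.0000, 0.0000, 0.0000, 0.3908, 0.2771, 0.1888, 0.1432]  mean=2.5955  Neff=3.4999  idx=[6, 6, 6, 6, 7, 7, 7, 8, 8, 9]
step 2: w=[0.2457, 0.2457, 0.2457, 0.2457, 0.0043, 0.0043, 0.0043, 0.0018, 0.0018, 0.0010]  mean=1.9674  Neff=4.1407  idx=[0, 0, 0, 1, 1, 2, 2, 2, 3, 3]

resampled_idx = [0, 0, 0, 1, 1, 2, 2, 2, 3, 3]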